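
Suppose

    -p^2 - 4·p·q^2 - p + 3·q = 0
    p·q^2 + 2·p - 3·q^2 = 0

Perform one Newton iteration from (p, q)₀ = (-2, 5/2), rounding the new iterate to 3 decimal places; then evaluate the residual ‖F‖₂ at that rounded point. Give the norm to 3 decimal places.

11.513

At (-2, 5/2): F = (55.500, -35.250).
Jacobian J = [[-2·p - 4·q^2 - 1, -8·p·q + 3], [q^2 + 2, 2·p·q - 6·q]].
At the point, J = [[-22.000, 43.000], [8.250, -25.000]] (det J = 195.250).
Solving J·Δ = −F gives Δ = (-0.657, -1.627).
Then the next iterate is (p, q)₁ = (-2.657, 0.873).
Re-evaluating at (-2.657, 0.873): F = (6.31626, -9.62536), so ‖F‖₂ = 11.513.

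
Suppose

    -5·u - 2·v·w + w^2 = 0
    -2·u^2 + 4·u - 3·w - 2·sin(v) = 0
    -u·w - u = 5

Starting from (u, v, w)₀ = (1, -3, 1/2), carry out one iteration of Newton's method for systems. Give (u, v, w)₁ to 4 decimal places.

At (1, -3, 1/2): F = (-1.7500, 0.782240, -6.5000).
Jacobian J = [[-5, -2·w, -2·v + 2·w], [-4·u + 4, -2·cos(v), -3], [-w - 1, 0, -u]].
At the point, J = [[-5.0000, -1.0000, 7.0000], [0.0000, 1.979985, -3.0000], [-1.5000, 0.0000, -1.0000]] (det J = 26.189767).
Solving J·Δ = −F gives Δ = (-2.7977, -3.8851, -2.3034).
Then the next iterate is (u, v, w)₁ = (-1.7977, -6.8851, -1.8034).

(-1.7977, -6.8851, -1.8034)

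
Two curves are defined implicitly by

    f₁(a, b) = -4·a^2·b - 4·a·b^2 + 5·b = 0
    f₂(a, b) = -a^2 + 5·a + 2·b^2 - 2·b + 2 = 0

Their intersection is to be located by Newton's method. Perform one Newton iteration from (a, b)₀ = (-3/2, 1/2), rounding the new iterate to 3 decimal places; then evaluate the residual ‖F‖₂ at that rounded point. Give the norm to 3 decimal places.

At (-3/2, 1/2): F = (-0.500, -8.250).
Jacobian J = [[-8·a·b - 4·b^2, -4·a^2 - 8·a·b + 5], [-2·a + 5, 4·b - 2]].
At the point, J = [[5.000, 2.000], [8.000, 0.000]] (det J = -16.000).
Solving J·Δ = −F gives Δ = (1.031, -2.328).
Then the next iterate is (a, b)₁ = (-0.469, -1.828).
Re-evaluating at (-0.469, -1.828): F = (-1.26283, 9.77421), so ‖F‖₂ = 9.855.

9.855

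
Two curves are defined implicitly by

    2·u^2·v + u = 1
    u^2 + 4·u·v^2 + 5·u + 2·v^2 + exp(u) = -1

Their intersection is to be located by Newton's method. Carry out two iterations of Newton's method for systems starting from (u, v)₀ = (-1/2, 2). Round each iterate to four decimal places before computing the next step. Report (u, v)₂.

At (-1/2, 2): F = (-0.5000, -0.643469).
Jacobian J = [[4·u·v + 1, 2·u^2], [2·u + 4·v^2 + exp(u) + 5, 8·u·v + 4·v]].
At the point, J = [[-3.0000, 0.5000], [20.606531, 0.0000]] (det J = -10.303265).
Solving J·Δ = −F gives Δ = (0.0312, 1.1874).
Then the next iterate is (u, v)₁ = (-0.4688, 3.1874).
Round to (-0.4688, 3.1874) and repeat: F = (-0.067788, 0.769434), J = [[-4.977012, 0.439547], [45.326228, 0.795575]].
Δ = (-0.0164, -0.0317), so (u, v)₂ = (-0.4852, 3.1557).

(-0.4852, 3.1557)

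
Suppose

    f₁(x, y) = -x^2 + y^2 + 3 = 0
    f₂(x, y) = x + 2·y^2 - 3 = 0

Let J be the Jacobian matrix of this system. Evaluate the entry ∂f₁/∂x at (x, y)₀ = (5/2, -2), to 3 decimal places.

∂f₁/∂x = -2·x.
At (5/2, -2) this is -5.000.

-5.000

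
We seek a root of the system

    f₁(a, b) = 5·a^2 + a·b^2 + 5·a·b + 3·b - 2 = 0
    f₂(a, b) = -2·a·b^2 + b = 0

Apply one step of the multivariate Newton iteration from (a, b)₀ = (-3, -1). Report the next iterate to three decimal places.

At (-3, -1): F = (52.000, 5.000).
Jacobian J = [[10·a + b^2 + 5·b, 2·a·b + 5·a + 3], [-2·b^2, -4·a·b + 1]].
At the point, J = [[-34.000, -6.000], [-2.000, -11.000]] (det J = 362.000).
Solving J·Δ = −F gives Δ = (1.497, 0.182).
Then the next iterate is (a, b)₁ = (-1.503, -0.818).

(-1.503, -0.818)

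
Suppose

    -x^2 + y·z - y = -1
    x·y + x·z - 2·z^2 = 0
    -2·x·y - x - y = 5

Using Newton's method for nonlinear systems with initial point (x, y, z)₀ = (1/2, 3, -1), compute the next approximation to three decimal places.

At (1/2, 3, -1): F = (-5.250, -1.000, -11.500).
Jacobian J = [[-2·x, z - 1, y], [y + z, x, x - 4·z], [-2·y - 1, -2·x - 1, 0]].
At the point, J = [[-1.000, -2.000, 3.000], [2.000, 0.500, 4.500], [-7.000, -2.000, 0.000]] (det J = 52.500).
Solving J·Δ = −F gives Δ = (-1.514, -0.450, 0.945).
Then the next iterate is (x, y, z)₁ = (-1.014, 2.550, -0.055).

(-1.014, 2.550, -0.055)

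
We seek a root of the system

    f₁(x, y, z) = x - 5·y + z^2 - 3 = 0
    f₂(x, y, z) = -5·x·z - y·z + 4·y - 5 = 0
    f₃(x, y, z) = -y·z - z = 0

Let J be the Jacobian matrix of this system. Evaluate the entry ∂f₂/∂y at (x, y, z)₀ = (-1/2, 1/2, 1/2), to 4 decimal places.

3.5000

∂f₂/∂y = -z + 4.
At (-1/2, 1/2, 1/2) this is 3.5000.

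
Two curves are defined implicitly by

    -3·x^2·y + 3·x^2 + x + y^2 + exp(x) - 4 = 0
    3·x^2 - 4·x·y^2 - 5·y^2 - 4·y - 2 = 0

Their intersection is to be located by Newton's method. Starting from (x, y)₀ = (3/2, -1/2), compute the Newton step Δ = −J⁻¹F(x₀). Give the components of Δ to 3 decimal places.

At (3/2, -1/2): F = (12.35669, 4.000).
Jacobian J = [[-6·x·y + 6·x + exp(x) + 1, -3·x^2 + 2·y], [6·x - 4·y^2, -8·x·y - 10·y - 4]].
At the point, J = [[18.98169, -7.750], [8.000, 7.000]] (det J = 194.87182).
Solving J·Δ = −F gives Δ = (-0.603, 0.118).

(-0.603, 0.118)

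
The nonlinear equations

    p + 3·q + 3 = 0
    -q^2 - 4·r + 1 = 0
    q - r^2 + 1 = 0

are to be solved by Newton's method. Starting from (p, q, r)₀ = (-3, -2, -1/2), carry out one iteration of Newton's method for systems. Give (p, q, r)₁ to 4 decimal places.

(0.7500, -1.2500, 0.0000)

At (-3, -2, -1/2): F = (-6.0000, -1.0000, -1.2500).
Jacobian J = [[1, 3, 0], [0, -2·q, -4], [0, 1, -2·r]].
At the point, J = [[1.0000, 3.0000, 0.0000], [0.0000, 4.0000, -4.0000], [0.0000, 1.0000, 1.0000]] (det J = 8.0000).
Solving J·Δ = −F gives Δ = (3.7500, 0.7500, 0.5000).
Then the next iterate is (p, q, r)₁ = (0.7500, -1.2500, 0.0000).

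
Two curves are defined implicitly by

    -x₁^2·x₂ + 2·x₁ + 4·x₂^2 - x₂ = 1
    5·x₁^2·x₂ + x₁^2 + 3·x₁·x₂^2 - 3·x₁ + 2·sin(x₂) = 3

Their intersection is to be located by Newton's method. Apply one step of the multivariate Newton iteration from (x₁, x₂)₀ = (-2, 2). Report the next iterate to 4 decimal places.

(-1.1748, 1.1589)

At (-2, 2): F = (1.0000, 24.818595).
Jacobian J = [[-2·x₁·x₂ + 2, -x₁^2 + 8·x₂ - 1], [10·x₁·x₂ + 2·x₁ + 3·x₂^2 - 3, 5·x₁^2 + 6·x₁·x₂ + 2·cos(x₂)]].
At the point, J = [[10.0000, 11.0000], [-35.0000, -4.832294]] (det J = 336.677063).
Solving J·Δ = −F gives Δ = (0.8252, -0.8411).
Then the next iterate is (x₁, x₂)₁ = (-1.1748, 1.1589).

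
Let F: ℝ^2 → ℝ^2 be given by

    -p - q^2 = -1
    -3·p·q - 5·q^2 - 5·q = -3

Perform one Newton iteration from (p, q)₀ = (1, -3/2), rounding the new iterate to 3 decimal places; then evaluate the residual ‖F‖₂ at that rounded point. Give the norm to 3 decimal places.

0.752

At (1, -3/2): F = (-2.250, 3.750).
Jacobian J = [[-1, -2·q], [-3·q, -3·p - 10·q - 5]].
At the point, J = [[-1.000, 3.000], [4.500, 7.000]] (det J = -20.500).
Solving J·Δ = −F gives Δ = (-1.317, 0.311).
Then the next iterate is (p, q)₁ = (-0.317, -1.189).
Re-evaluating at (-0.317, -1.189): F = (-0.09672, 0.74566), so ‖F‖₂ = 0.752.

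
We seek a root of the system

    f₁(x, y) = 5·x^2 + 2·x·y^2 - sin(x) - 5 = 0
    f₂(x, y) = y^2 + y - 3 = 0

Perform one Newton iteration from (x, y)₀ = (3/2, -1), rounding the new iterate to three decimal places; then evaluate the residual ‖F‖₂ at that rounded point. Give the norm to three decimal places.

At (3/2, -1): F = (8.25251, -3.000).
Jacobian J = [[10·x + 2·y^2 - cos(x), 4·x·y], [0, 2·y + 1]].
At the point, J = [[16.92926, -6.000], [0.000, -1.000]] (det J = -16.92926).
Solving J·Δ = −F gives Δ = (-1.551, -3.000).
Then the next iterate is (x, y)₁ = (-0.051, -4.000).
Re-evaluating at (-0.051, -4.000): F = (-6.56802, 9.000), so ‖F‖₂ = 11.142.

11.142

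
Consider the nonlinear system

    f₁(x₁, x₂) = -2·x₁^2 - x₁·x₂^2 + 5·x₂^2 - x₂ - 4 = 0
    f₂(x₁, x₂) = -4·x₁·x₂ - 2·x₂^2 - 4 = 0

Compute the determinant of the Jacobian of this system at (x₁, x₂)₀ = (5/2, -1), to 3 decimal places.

90.000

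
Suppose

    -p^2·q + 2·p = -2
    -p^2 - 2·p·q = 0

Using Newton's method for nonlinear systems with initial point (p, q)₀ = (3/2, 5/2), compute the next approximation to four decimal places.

(-11.8750, 34.9167)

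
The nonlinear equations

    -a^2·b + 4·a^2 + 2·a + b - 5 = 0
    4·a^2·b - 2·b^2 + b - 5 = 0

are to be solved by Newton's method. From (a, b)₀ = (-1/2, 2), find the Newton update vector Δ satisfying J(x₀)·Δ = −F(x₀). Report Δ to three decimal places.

(-4.625, 4.667)

At (-1/2, 2): F = (-3.500, -9.000).
Jacobian J = [[-2·a·b + 8·a + 2, -a^2 + 1], [8·a·b, 4·a^2 - 4·b + 1]].
At the point, J = [[0.000, 0.750], [-8.000, -6.000]] (det J = 6.000).
Solving J·Δ = −F gives Δ = (-4.625, 4.667).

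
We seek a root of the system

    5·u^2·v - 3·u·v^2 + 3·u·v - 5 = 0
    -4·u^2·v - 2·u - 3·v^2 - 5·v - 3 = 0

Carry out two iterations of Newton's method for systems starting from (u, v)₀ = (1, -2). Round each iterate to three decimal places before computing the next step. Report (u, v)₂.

At (1, -2): F = (-33.000, 1.000).
Jacobian J = [[10·u·v - 3·v^2 + 3·v, 5·u^2 - 6·u·v + 3·u], [-8·u·v - 2, -4·u^2 - 6·v - 5]].
At the point, J = [[-38.000, 20.000], [14.000, 3.000]] (det J = -394.000).
Solving J·Δ = −F gives Δ = (-0.302, 1.076).
Then the next iterate is (u, v)₁ = (0.698, -0.924).
Round to (0.698, -0.924) and repeat: F = (-10.97355, -0.53662), J = [[-11.78285, 8.39973], [3.15962, -1.40482]].
Δ = (1.995, 4.105), so (u, v)₂ = (2.693, 3.181).

(2.693, 3.181)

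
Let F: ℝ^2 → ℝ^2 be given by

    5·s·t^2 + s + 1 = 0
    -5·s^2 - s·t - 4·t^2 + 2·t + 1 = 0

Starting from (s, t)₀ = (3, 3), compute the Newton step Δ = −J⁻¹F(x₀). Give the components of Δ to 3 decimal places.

(-2.195, -0.423)

At (3, 3): F = (139.000, -83.000).
Jacobian J = [[5·t^2 + 1, 10·s·t], [-10·s - t, -s - 8·t + 2]].
At the point, J = [[46.000, 90.000], [-33.000, -25.000]] (det J = 1820.000).
Solving J·Δ = −F gives Δ = (-2.195, -0.423).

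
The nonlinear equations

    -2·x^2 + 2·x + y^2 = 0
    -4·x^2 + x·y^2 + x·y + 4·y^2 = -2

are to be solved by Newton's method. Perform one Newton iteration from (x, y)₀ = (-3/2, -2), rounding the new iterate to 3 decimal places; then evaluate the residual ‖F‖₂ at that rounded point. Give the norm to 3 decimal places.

4.036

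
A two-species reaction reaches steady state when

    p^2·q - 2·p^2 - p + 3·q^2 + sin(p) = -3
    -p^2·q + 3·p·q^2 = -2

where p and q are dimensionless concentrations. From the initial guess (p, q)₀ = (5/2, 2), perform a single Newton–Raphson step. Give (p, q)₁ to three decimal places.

(1.935, 1.227)

At (5/2, 2): F = (13.09847, 19.500).
Jacobian J = [[2·p·q - 4·p + cos(p) - 1, p^2 + 6·q], [-2·p·q + 3·q^2, -p^2 + 6·p·q]].
At the point, J = [[-1.80114, 18.250], [2.000, 23.750]] (det J = -79.27716).
Solving J·Δ = −F gives Δ = (-0.565, -0.773).
Then the next iterate is (p, q)₁ = (1.935, 1.227).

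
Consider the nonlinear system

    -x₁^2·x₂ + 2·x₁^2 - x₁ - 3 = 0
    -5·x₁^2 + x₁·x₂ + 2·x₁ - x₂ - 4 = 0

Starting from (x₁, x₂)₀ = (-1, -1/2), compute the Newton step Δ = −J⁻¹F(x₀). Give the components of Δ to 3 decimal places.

(0.468, -2.309)

At (-1, -1/2): F = (0.500, -10.000).
Jacobian J = [[-2·x₁·x₂ + 4·x₁ - 1, -x₁^2], [-10·x₁ + x₂ + 2, x₁ - 1]].
At the point, J = [[-6.000, -1.000], [11.500, -2.000]] (det J = 23.500).
Solving J·Δ = −F gives Δ = (0.468, -2.309).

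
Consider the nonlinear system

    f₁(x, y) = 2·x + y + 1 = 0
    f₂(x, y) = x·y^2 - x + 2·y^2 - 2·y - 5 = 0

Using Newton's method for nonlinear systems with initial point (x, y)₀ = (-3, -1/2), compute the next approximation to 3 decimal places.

(2.400, -5.800)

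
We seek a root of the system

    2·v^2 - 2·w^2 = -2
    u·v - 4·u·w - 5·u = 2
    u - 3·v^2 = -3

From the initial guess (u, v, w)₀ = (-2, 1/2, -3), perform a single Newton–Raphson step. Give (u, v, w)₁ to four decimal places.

(-0.9130, 0.9457, -1.7826)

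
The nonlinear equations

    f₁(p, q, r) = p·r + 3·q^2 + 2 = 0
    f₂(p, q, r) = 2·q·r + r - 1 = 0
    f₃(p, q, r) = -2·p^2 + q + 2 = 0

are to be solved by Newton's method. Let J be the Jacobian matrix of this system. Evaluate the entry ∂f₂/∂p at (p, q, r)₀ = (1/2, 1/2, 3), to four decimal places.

0.0000

∂f₂/∂p = 0.
At (1/2, 1/2, 3) this is 0.0000.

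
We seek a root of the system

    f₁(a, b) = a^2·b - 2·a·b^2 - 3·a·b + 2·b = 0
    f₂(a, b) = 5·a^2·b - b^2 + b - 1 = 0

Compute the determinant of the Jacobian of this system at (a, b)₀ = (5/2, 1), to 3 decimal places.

231.250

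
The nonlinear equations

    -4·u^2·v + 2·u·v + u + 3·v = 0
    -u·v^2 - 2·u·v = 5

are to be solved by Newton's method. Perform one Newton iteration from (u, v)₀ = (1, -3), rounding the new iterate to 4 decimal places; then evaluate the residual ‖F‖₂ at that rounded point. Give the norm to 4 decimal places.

4.0000

At (1, -3): F = (-2.0000, -8.0000).
Jacobian J = [[-8·u·v + 2·v + 1, -4·u^2 + 2·u + 3], [-v^2 - 2·v, -2·u·v - 2·u]].
At the point, J = [[19.0000, 1.0000], [-3.0000, 4.0000]] (det J = 79.0000).
Solving J·Δ = −F gives Δ = (0.0000, 2.0000).
Then the next iterate is (u, v)₁ = (1.0000, -1.0000).
Re-evaluating at (1.0000, -1.0000): F = (0.0000, -4.0000), so ‖F‖₂ = 4.0000.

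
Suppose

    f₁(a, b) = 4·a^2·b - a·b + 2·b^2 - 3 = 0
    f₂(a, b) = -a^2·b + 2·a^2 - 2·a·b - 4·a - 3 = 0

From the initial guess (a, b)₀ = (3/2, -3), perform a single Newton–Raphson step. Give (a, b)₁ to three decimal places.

At (3/2, -3): F = (-7.500, 11.250).
Jacobian J = [[8·a·b - b, 4·a^2 - a + 4·b], [-2·a·b + 4·a - 2·b - 4, -a^2 - 2·a]].
At the point, J = [[-33.000, -4.500], [17.000, -5.250]] (det J = 249.750).
Solving J·Δ = −F gives Δ = (-0.360, 0.976).
Then the next iterate is (a, b)₁ = (1.140, -2.024).

(1.140, -2.024)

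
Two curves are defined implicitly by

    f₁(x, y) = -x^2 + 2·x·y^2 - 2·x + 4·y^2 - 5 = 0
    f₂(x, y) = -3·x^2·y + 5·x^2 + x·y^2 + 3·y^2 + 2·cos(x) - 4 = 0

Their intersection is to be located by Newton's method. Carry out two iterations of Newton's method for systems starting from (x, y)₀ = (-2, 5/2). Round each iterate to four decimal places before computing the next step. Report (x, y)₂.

At (-2, 5/2): F = (-5.0000, -8.582294).
Jacobian J = [[-2·x + 2·y^2 - 2, 4·x·y + 8·y], [-6·x·y + 10·x + y^2 - 2·sin(x), -3·x^2 + 2·x·y + 6·y]].
At the point, J = [[14.5000, 0.0000], [18.068595, -7.0000]] (det J = -101.5000).
Solving J·Δ = −F gives Δ = (0.3448, -0.3360).
Then the next iterate is (x, y)₁ = (-1.6552, 2.1640).
Round to (-1.6552, 2.1640) and repeat: F = (-1.199962, -1.958662), J = [[10.676192, 2.984589], [11.614893, -2.398767]].
Δ = (0.1447, -0.1157), so (x, y)₂ = (-1.5105, 2.0483).

(-1.5105, 2.0483)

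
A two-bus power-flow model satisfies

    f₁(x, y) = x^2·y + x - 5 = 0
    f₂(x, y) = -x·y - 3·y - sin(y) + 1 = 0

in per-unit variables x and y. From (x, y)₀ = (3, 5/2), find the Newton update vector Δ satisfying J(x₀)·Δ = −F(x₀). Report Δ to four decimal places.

(0.4088, -3.0046)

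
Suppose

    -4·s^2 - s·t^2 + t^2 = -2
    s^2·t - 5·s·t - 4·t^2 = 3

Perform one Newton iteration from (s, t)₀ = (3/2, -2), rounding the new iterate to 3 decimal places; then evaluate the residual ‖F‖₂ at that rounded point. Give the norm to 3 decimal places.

At (3/2, -2): F = (-9.000, -8.500).
Jacobian J = [[-8·s - t^2, -2·s·t + 2·t], [2·s·t - 5·t, s^2 - 5·s - 8·t]].
At the point, J = [[-16.000, 2.000], [4.000, 10.750]] (det J = -180.000).
Solving J·Δ = −F gives Δ = (-0.443, 0.956).
Then the next iterate is (s, t)₁ = (1.057, -1.044).
Re-evaluating at (1.057, -1.044): F = (-2.53112, -3.00861), so ‖F‖₂ = 3.932.

3.932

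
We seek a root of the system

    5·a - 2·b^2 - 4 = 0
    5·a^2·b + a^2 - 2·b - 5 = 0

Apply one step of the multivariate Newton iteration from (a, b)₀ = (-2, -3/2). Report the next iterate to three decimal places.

(-4.500, 3.667)

At (-2, -3/2): F = (-18.500, -28.000).
Jacobian J = [[5, -4·b], [10·a·b + 2·a, 5·a^2 - 2]].
At the point, J = [[5.000, 6.000], [26.000, 18.000]] (det J = -66.000).
Solving J·Δ = −F gives Δ = (-2.500, 5.167).
Then the next iterate is (a, b)₁ = (-4.500, 3.667).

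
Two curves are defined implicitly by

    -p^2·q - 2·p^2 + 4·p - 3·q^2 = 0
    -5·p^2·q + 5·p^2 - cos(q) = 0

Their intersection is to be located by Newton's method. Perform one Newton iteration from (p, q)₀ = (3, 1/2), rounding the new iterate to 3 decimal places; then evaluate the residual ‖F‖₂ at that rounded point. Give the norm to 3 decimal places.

At (3, 1/2): F = (-11.250, 21.62242).
Jacobian J = [[-2·p·q - 4·p + 4, -p^2 - 6·q], [-10·p·q + 10·p, -5·p^2 + sin(q)]].
At the point, J = [[-11.000, -12.000], [15.000, -44.52057]] (det J = 669.72632).
Solving J·Δ = −F gives Δ = (-1.135, 0.103).
Then the next iterate is (p, q)₁ = (1.865, 0.603).
Re-evaluating at (1.865, 0.603): F = (-2.68465, 6.08064), so ‖F‖₂ = 6.647.

6.647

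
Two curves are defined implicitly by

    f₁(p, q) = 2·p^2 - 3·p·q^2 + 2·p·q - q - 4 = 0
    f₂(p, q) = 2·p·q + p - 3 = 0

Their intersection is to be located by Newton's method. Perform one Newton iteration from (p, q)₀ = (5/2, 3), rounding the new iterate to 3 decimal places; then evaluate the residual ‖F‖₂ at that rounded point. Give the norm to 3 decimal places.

At (5/2, 3): F = (-47.000, 14.500).
Jacobian J = [[4·p - 3·q^2 + 2·q, -6·p·q + 2·p - 1], [2·q + 1, 2·p]].
At the point, J = [[-11.000, -41.000], [7.000, 5.000]] (det J = 232.000).
Solving J·Δ = −F gives Δ = (-1.550, -0.731).
Then the next iterate is (p, q)₁ = (0.950, 2.269).
Re-evaluating at (0.950, 2.269): F = (-14.82573, 2.26110), so ‖F‖₂ = 14.997.

14.997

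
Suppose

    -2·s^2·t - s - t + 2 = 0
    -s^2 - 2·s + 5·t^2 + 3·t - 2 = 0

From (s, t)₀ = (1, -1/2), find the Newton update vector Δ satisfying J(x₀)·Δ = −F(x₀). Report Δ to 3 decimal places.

At (1, -1/2): F = (2.500, -5.250).
Jacobian J = [[-4·s·t - 1, -2·s^2 - 1], [-2·s - 2, 10·t + 3]].
At the point, J = [[1.000, -3.000], [-4.000, -2.000]] (det J = -14.000).
Solving J·Δ = −F gives Δ = (-1.482, 0.339).

(-1.482, 0.339)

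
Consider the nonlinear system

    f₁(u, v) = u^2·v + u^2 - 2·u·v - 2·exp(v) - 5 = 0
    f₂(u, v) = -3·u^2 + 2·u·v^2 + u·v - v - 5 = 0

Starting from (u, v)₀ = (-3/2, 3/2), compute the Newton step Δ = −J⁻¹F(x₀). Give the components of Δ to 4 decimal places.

At (-3/2, 3/2): F = (-3.838378, -22.2500).
Jacobian J = [[2·u·v + 2·u - 2·v, u^2 - 2·u - 2·exp(v)], [-6·u + 2·v^2 + v, 4·u·v + u - 1]].
At the point, J = [[-10.5000, -3.713378], [15.0000, -11.5000]] (det J = 176.450672).
Solving J·Δ = −F gives Δ = (0.2181, -1.6503).

(0.2181, -1.6503)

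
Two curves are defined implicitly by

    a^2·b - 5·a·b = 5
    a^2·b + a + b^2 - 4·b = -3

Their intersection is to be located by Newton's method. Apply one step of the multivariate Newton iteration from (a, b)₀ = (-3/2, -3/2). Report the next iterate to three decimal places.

(-1.219, 0.167)

At (-3/2, -3/2): F = (-19.625, 6.375).
Jacobian J = [[2·a·b - 5·b, a^2 - 5·a], [2·a·b + 1, a^2 + 2·b - 4]].
At the point, J = [[12.000, 9.750], [5.500, -4.750]] (det J = -110.625).
Solving J·Δ = −F gives Δ = (0.281, 1.667).
Then the next iterate is (a, b)₁ = (-1.219, 0.167).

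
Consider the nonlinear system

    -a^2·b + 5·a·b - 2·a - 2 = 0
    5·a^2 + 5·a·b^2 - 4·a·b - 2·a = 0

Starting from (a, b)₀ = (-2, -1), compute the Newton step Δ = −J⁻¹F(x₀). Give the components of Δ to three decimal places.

At (-2, -1): F = (16.000, 6.000).
Jacobian J = [[-2·a·b + 5·b - 2, -a^2 + 5·a], [10·a + 5·b^2 - 4·b - 2, 10·a·b - 4·a]].
At the point, J = [[-11.000, -14.000], [-13.000, 28.000]] (det J = -490.000).
Solving J·Δ = −F gives Δ = (1.086, 0.290).

(1.086, 0.290)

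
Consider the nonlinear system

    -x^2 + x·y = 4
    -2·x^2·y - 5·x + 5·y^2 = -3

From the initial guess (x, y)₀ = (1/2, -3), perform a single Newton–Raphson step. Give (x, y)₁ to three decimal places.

At (1/2, -3): F = (-5.750, 47.000).
Jacobian J = [[-2·x + y, x], [-4·x·y - 5, -2·x^2 + 10·y]].
At the point, J = [[-4.000, 0.500], [1.000, -30.500]] (det J = 121.500).
Solving J·Δ = −F gives Δ = (-1.250, 1.500).
Then the next iterate is (x, y)₁ = (-0.750, -1.500).

(-0.750, -1.500)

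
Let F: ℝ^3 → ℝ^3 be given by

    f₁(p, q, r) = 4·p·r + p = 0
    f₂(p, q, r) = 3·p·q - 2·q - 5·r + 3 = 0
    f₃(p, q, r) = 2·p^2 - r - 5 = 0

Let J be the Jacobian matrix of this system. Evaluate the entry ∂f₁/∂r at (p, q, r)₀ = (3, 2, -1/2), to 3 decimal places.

∂f₁/∂r = 4·p.
At (3, 2, -1/2) this is 12.000.

12.000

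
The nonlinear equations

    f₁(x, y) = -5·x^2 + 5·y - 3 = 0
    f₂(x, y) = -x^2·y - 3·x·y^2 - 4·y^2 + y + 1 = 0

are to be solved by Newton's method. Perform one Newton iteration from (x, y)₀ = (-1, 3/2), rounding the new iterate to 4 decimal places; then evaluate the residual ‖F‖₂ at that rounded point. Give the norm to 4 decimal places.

2.5946

At (-1, 3/2): F = (-0.5000, -1.2500).
Jacobian J = [[-10·x, 5], [-2·x·y - 3·y^2, -x^2 - 6·x·y - 8·y + 1]].
At the point, J = [[10.0000, 5.0000], [-3.7500, -3.0000]] (det J = -11.2500).
Solving J·Δ = −F gives Δ = (0.6889, -1.2778).
Then the next iterate is (x, y)₁ = (-0.3111, 0.2222).
Re-evaluating at (-0.3111, 0.2222): F = (-2.372916, 1.049283), so ‖F‖₂ = 2.5946.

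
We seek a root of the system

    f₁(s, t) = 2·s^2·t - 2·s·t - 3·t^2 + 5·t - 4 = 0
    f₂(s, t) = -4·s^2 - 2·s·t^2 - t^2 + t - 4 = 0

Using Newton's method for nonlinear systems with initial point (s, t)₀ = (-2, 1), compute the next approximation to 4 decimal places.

(-0.9018, 1.0893)

At (-2, 1): F = (10.0000, -16.0000).
Jacobian J = [[4·s·t - 2·t, 2·s^2 - 2·s - 6·t + 5], [-8·s - 2·t^2, -4·s·t - 2·t + 1]].
At the point, J = [[-10.0000, 11.0000], [14.0000, 7.0000]] (det J = -224.0000).
Solving J·Δ = −F gives Δ = (1.0982, 0.0893).
Then the next iterate is (s, t)₁ = (-0.9018, 1.0893).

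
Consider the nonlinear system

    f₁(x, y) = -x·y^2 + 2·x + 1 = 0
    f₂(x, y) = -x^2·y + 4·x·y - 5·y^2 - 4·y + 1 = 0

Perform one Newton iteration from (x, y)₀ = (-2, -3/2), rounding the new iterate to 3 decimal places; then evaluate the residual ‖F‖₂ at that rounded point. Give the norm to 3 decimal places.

3.358

At (-2, -3/2): F = (1.500, 13.750).
Jacobian J = [[-y^2 + 2, -2·x·y], [-2·x·y + 4·y, -x^2 + 4·x - 10·y - 4]].
At the point, J = [[-0.250, -6.000], [-12.000, -1.000]] (det J = -71.750).
Solving J·Δ = −F gives Δ = (1.129, 0.203).
Then the next iterate is (x, y)₁ = (-0.871, -1.297).
Re-evaluating at (-0.871, -1.297): F = (0.72320, 3.27966), so ‖F‖₂ = 3.358.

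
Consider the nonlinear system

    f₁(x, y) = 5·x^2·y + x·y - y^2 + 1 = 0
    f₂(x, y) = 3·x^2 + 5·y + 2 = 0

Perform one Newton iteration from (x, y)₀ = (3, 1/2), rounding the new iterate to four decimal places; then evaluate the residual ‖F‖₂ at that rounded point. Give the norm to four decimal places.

At (3, 1/2): F = (24.7500, 31.5000).
Jacobian J = [[10·x·y + y, 5·x^2 + x - 2·y], [6·x, 5]].
At the point, J = [[15.5000, 47.0000], [18.0000, 5.0000]] (det J = -768.5000).
Solving J·Δ = −F gives Δ = (-1.7655, 0.0556).
Then the next iterate is (x, y)₁ = (1.2345, 0.5556).
Re-evaluating at (1.2345, 0.5556): F = (5.610842, 9.349971), so ‖F‖₂ = 10.9043.

10.9043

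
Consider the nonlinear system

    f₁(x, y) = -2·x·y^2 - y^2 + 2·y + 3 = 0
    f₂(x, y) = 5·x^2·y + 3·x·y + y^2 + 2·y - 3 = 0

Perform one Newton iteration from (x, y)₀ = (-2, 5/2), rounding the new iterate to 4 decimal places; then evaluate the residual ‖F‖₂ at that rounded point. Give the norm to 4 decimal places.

13.8811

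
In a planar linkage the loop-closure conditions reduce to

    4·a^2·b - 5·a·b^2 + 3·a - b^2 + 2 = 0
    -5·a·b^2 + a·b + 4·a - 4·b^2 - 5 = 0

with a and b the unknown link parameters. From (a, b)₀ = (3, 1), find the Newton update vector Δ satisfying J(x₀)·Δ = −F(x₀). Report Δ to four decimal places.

At (3, 1): F = (31.0000, -9.0000).
Jacobian J = [[8·a·b - 5·b^2 + 3, 4·a^2 - 10·a·b - 2·b], [-5·b^2 + b + 4, -10·a·b + a - 8·b]].
At the point, J = [[22.0000, 4.0000], [0.0000, -35.0000]] (det J = -770.0000).
Solving J·Δ = −F gives Δ = (-1.3623, -0.2571).

(-1.3623, -0.2571)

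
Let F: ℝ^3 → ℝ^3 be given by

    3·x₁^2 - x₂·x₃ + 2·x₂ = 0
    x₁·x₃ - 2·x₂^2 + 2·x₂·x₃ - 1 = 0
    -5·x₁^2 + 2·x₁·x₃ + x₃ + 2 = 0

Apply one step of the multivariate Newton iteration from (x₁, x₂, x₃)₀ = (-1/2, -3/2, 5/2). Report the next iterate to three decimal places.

At (-1/2, -3/2, 5/2): F = (1.500, -14.250, 0.750).
Jacobian J = [[6·x₁, -x₃ + 2, -x₂], [x₃, -4·x₂ + 2·x₃, x₁ + 2·x₂], [-10·x₁ + 2·x₃, 0, 2·x₁ + 1]].
At the point, J = [[-3.000, -0.500, 1.500], [2.500, 11.000, -3.500], [10.000, 0.000, 0.000]] (det J = -147.500).
Solving J·Δ = −F gives Δ = (-0.075, 1.059, -0.797).
Then the next iterate is (x₁, x₂, x₃)₁ = (-0.575, -0.441, 1.703).

(-0.575, -0.441, 1.703)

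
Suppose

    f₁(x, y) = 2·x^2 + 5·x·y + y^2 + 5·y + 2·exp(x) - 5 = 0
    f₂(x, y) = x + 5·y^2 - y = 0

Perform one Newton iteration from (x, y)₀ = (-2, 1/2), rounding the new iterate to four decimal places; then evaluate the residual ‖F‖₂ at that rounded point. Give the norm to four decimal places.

0.5324

At (-2, 1/2): F = (1.020671, -1.2500).
Jacobian J = [[4·x + 5·y + 2·exp(x), 5·x + 2·y + 5], [1, 10·y - 1]].
At the point, J = [[-5.229329, -4.0000], [1.0000, 4.0000]] (det J = -16.917318).
Solving J·Δ = −F gives Δ = (-0.0542, 0.3261).
Then the next iterate is (x, y)₁ = (-2.0542, 0.8261).
Re-evaluating at (-2.0542, 0.8261): F = (0.023934, 0.531906), so ‖F‖₂ = 0.5324.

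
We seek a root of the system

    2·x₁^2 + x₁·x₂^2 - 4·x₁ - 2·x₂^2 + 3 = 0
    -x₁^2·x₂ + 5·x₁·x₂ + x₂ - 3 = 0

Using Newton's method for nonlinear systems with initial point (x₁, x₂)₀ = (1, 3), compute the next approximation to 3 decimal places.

(0.677, 1.182)

At (1, 3): F = (-8.000, 12.000).
Jacobian J = [[4·x₁ + x₂^2 - 4, 2·x₁·x₂ - 4·x₂], [-2·x₁·x₂ + 5·x₂, -x₁^2 + 5·x₁ + 1]].
At the point, J = [[9.000, -6.000], [9.000, 5.000]] (det J = 99.000).
Solving J·Δ = −F gives Δ = (-0.323, -1.818).
Then the next iterate is (x₁, x₂)₁ = (0.677, 1.182).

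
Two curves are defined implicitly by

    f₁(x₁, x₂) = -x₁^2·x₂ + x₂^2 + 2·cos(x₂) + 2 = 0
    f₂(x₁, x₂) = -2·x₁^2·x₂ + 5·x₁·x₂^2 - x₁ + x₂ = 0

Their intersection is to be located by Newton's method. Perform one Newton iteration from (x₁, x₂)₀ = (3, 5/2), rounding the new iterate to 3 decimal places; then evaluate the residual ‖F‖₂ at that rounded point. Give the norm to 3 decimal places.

14.442

At (3, 5/2): F = (-15.85229, 48.250).
Jacobian J = [[-2·x₁·x₂, -x₁^2 + 2·x₂ - 2·sin(x₂)], [-4·x₁·x₂ + 5·x₂^2 - 1, -2·x₁^2 + 10·x₁·x₂ + 1]].
At the point, J = [[-15.000, -5.19694], [0.250, 58.000]] (det J = -868.70076).
Solving J·Δ = −F gives Δ = (-0.770, -0.829).
Then the next iterate is (x₁, x₂)₁ = (2.230, 1.671).
Re-evaluating at (2.230, 1.671): F = (-3.71755, 13.95506), so ‖F‖₂ = 14.442.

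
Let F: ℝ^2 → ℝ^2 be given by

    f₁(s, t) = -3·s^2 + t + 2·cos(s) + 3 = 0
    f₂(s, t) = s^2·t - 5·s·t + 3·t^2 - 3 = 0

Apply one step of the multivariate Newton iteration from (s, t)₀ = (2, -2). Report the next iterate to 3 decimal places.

(1.222, -0.920)

At (2, -2): F = (-11.83229, 21.000).
Jacobian J = [[-6·s - 2·sin(s), 1], [2·s·t - 5·t, s^2 - 5·s + 6·t]].
At the point, J = [[-13.81859, 1.000], [2.000, -18.000]] (det J = 246.73471).
Solving J·Δ = −F gives Δ = (-0.778, 1.080).
Then the next iterate is (s, t)₁ = (1.222, -0.920).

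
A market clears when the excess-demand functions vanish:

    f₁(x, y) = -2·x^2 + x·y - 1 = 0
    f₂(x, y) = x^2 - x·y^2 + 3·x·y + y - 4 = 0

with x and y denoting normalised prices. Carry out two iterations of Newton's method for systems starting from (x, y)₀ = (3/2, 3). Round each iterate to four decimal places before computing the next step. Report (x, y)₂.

(1.1055, 3.0916)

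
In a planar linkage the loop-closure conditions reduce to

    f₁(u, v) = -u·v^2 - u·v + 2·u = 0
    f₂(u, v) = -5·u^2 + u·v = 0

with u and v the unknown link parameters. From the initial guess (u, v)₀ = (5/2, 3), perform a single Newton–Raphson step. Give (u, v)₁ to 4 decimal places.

(1.3338, 2.2378)

At (5/2, 3): F = (-25.0000, -23.7500).
Jacobian J = [[-v^2 - v + 2, -2·u·v - u], [-10·u + v, u]].
At the point, J = [[-10.0000, -17.5000], [-22.0000, 2.5000]] (det J = -410.0000).
Solving J·Δ = −F gives Δ = (-1.1662, -0.7622).
Then the next iterate is (u, v)₁ = (1.3338, 2.2378).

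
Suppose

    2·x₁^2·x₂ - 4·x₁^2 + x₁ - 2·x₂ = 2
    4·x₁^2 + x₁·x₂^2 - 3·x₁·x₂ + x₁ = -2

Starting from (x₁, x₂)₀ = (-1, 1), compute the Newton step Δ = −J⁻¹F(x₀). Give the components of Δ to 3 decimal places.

At (-1, 1): F = (-7.000, 7.000).
Jacobian J = [[4·x₁·x₂ - 8·x₁ + 1, 2·x₁^2 - 2], [8·x₁ + x₂^2 - 3·x₂ + 1, 2·x₁·x₂ - 3·x₁]].
At the point, J = [[5.000, 0.000], [-9.000, 1.000]] (det J = 5.000).
Solving J·Δ = −F gives Δ = (1.400, 5.600).

(1.400, 5.600)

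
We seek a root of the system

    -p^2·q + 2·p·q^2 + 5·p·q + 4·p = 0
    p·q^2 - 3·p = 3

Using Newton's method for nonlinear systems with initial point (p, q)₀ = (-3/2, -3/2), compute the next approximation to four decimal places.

(-1.0690, -1.0115)

At (-3/2, -3/2): F = (1.8750, -1.8750).
Jacobian J = [[-2·p·q + 2·q^2 + 5·q + 4, -p^2 + 4·p·q + 5·p], [q^2 - 3, 2·p·q]].
At the point, J = [[-3.5000, -0.7500], [-0.7500, 4.5000]] (det J = -16.3125).
Solving J·Δ = −F gives Δ = (0.4310, 0.4885).
Then the next iterate is (p, q)₁ = (-1.0690, -1.0115).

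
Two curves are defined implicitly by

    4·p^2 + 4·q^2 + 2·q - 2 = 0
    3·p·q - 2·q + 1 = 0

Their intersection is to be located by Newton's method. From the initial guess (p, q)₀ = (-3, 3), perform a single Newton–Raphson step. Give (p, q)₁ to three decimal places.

At (-3, 3): F = (76.000, -32.000).
Jacobian J = [[8·p, 8·q + 2], [3·q, 3·p - 2]].
At the point, J = [[-24.000, 26.000], [9.000, -11.000]] (det J = 30.000).
Solving J·Δ = −F gives Δ = (0.133, -2.800).
Then the next iterate is (p, q)₁ = (-2.867, 0.200).

(-2.867, 0.200)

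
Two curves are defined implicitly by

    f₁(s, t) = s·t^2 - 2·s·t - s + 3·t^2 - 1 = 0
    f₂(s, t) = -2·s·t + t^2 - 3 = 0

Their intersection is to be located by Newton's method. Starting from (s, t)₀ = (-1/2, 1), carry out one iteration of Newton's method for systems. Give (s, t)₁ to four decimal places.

(-3.0000, -0.3333)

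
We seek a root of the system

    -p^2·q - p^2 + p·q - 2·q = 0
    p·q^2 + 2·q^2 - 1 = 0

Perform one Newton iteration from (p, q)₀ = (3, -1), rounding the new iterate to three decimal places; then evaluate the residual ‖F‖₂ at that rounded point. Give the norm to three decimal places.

At (3, -1): F = (-1.000, 4.000).
Jacobian J = [[-2·p·q - 2·p + q, -p^2 + p - 2], [q^2, 2·p·q + 4·q]].
At the point, J = [[-1.000, -8.000], [1.000, -10.000]] (det J = 18.000).
Solving J·Δ = −F gives Δ = (-2.333, 0.167).
Then the next iterate is (p, q)₁ = (0.667, -0.833).
Re-evaluating at (0.667, -0.833): F = (1.03609, 0.85060), so ‖F‖₂ = 1.341.

1.341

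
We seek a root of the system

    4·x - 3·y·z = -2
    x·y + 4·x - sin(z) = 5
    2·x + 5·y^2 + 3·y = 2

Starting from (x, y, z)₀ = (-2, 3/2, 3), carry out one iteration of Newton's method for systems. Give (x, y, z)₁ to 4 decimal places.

(0.6788, 0.6607, 2.7264)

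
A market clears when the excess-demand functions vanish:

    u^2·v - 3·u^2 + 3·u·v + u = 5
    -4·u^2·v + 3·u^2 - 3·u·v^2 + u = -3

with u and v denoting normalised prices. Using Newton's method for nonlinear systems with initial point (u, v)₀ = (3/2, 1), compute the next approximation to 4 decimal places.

(0.3790, 1.1864)

At (3/2, 1): F = (-3.5000, -2.2500).
Jacobian J = [[2·u·v - 6·u + 3·v + 1, u^2 + 3·u], [-8·u·v + 6·u - 3·v^2 + 1, -4·u^2 - 6·u·v]].
At the point, J = [[-2.0000, 6.7500], [-5.0000, -18.0000]] (det J = 69.7500).
Solving J·Δ = −F gives Δ = (-1.1210, 0.1864).
Then the next iterate is (u, v)₁ = (0.3790, 1.1864).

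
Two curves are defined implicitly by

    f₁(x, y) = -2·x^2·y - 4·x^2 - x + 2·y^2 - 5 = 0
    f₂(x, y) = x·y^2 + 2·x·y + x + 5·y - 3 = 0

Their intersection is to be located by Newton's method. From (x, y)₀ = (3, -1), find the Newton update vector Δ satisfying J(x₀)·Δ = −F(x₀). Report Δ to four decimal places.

At (3, -1): F = (-24.0000, -8.0000).
Jacobian J = [[-4·x·y - 8·x - 1, -2·x^2 + 4·y], [y^2 + 2·y + 1, 2·x·y + 2·x + 5]].
At the point, J = [[-13.0000, -22.0000], [0.0000, 5.0000]] (det J = -65.0000).
Solving J·Δ = −F gives Δ = (-4.5538, 1.6000).

(-4.5538, 1.6000)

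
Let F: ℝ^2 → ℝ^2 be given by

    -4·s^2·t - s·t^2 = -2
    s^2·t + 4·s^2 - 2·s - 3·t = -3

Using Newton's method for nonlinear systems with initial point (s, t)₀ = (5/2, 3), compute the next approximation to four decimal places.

(1.5877, 2.1862)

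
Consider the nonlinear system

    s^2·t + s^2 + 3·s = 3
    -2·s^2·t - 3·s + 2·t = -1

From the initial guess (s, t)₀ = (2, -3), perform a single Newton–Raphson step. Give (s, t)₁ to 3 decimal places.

At (2, -3): F = (-5.000, 13.000).
Jacobian J = [[2·s·t + 2·s + 3, s^2], [-4·s·t - 3, -2·s^2 + 2]].
At the point, J = [[-5.000, 4.000], [21.000, -6.000]] (det J = -54.000).
Solving J·Δ = −F gives Δ = (-0.407, 0.741).
Then the next iterate is (s, t)₁ = (1.593, -2.259).

(1.593, -2.259)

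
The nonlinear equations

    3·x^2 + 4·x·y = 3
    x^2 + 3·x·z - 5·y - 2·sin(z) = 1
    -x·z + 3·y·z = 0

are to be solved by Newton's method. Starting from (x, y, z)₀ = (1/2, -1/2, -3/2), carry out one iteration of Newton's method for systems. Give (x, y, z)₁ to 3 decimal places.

(6.678, -1.964, 7.928)

At (1/2, -1/2, -3/2): F = (-3.250, 1.49499, 3.000).
Jacobian J = [[6·x + 4·y, 4·x, 0], [2·x + 3·z, -5, 3·x - 2·cos(z)], [-z, 3·z, -x + 3·y]].
At the point, J = [[1.000, 2.000, 0.000], [-3.500, -5.000, 1.35853], [1.500, -4.500, -2.000]] (det J = 6.18894).
Solving J·Δ = −F gives Δ = (6.178, -1.464, 9.428).
Then the next iterate is (x, y, z)₁ = (6.678, -1.964, 7.928).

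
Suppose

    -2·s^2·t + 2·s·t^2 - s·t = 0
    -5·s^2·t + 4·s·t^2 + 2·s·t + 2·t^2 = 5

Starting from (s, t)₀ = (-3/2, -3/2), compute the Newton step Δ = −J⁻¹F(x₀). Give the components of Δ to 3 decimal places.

(0.371, 0.560)

At (-3/2, -3/2): F = (-2.250, 7.375).
Jacobian J = [[-4·s·t + 2·t^2 - t, -2·s^2 + 4·s·t - s], [-10·s·t + 4·t^2 + 2·t, -5·s^2 + 8·s·t + 2·s + 4·t]].
At the point, J = [[-3.000, 6.000], [-16.500, -2.250]] (det J = 105.750).
Solving J·Δ = −F gives Δ = (0.371, 0.560).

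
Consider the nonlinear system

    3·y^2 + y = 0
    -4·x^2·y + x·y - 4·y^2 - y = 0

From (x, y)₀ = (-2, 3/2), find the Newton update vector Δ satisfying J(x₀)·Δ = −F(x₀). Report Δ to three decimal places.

(0.468, -0.825)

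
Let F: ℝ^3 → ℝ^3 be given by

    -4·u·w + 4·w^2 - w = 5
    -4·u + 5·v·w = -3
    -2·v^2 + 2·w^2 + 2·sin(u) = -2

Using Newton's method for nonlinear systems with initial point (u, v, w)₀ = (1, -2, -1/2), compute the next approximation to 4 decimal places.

(1.7600, -1.6250, -0.4978)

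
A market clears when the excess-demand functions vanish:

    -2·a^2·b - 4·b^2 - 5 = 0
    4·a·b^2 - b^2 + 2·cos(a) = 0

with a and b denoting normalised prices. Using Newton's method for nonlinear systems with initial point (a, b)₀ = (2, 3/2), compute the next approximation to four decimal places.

(-0.2851, 1.5711)

At (2, 3/2): F = (-26.0000, 14.917706).
Jacobian J = [[-4·a·b, -2·a^2 - 8·b], [4·b^2 - 2·sin(a), 8·a·b - 2·b]].
At the point, J = [[-12.0000, -20.0000], [7.181405, 21.0000]] (det J = -108.371897).
Solving J·Δ = −F gives Δ = (-2.2851, 0.0711).
Then the next iterate is (a, b)₁ = (-0.2851, 1.5711).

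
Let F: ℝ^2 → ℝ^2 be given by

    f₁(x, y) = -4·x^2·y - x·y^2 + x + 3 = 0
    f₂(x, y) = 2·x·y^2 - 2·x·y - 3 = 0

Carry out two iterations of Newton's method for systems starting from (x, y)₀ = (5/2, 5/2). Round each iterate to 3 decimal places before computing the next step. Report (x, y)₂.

(0.780, 2.037)

At (5/2, 5/2): F = (-72.625, 15.750).
Jacobian J = [[-8·x·y - y^2 + 1, -4·x^2 - 2·x·y], [2·y^2 - 2·y, 4·x·y - 2·x]].
At the point, J = [[-55.250, -37.500], [7.500, 20.000]] (det J = -823.750).
Solving J·Δ = −F gives Δ = (-1.046, -0.395).
Then the next iterate is (x, y)₁ = (1.454, 2.105).
Round to (1.454, 2.105) and repeat: F = (-19.78957, 3.76408), J = [[-27.91638, -14.57780], [4.65205, 9.33468]].
Δ = (-0.674, -0.068), so (x, y)₂ = (0.780, 2.037).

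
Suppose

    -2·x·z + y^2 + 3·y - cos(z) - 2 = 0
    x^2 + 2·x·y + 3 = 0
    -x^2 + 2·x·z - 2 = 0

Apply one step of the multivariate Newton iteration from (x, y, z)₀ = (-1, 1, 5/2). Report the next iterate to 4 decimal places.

At (-1, 1, 5/2): F = (7.801144, 2.0000, -8.0000).
Jacobian J = [[-2·z, 2·y + 3, -2·x + sin(z)], [2·x + 2·y, 2·x, 0], [-2·x + 2·z, 0, 2·x]].
At the point, J = [[-5.0000, 5.0000, 2.598472], [0.0000, -2.0000, 0.0000], [7.0000, 0.0000, -2.0000]] (det J = 16.378610).
Solving J·Δ = −F gives Δ = (-0.5879, 1.0000, -6.0577).
Then the next iterate is (x, y, z)₁ = (-1.5879, 2.0000, -3.5577).

(-1.5879, 2.0000, -3.5577)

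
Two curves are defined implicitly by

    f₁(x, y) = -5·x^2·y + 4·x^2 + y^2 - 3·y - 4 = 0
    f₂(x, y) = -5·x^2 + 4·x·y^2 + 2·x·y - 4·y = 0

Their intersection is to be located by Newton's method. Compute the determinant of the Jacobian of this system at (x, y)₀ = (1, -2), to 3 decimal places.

J = [[-10·x·y + 8·x, -5·x^2 + 2·y - 3], [-10·x + 4·y^2 + 2·y, 8·x·y + 2·x - 4]].
At the point, J = [[28.000, -12.000], [2.000, -18.000]].
det J = -480.000.

-480.000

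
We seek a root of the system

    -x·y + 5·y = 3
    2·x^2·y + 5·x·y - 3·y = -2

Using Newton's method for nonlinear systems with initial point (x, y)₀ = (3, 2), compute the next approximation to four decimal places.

At (3, 2): F = (1.0000, 62.0000).
Jacobian J = [[-y, -x + 5], [4·x·y + 5·y, 2·x^2 + 5·x - 3]].
At the point, J = [[-2.0000, 2.0000], [34.0000, 30.0000]] (det J = -128.0000).
Solving J·Δ = −F gives Δ = (-0.7344, -1.2344).
Then the next iterate is (x, y)₁ = (2.2656, 0.7656).

(2.2656, 0.7656)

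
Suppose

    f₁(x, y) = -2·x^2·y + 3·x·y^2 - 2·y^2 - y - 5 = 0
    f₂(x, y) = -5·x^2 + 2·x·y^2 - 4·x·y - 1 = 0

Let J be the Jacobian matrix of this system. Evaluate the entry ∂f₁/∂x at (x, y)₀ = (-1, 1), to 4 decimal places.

∂f₁/∂x = -4·x·y + 3·y^2.
At (-1, 1) this is 7.0000.

7.0000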